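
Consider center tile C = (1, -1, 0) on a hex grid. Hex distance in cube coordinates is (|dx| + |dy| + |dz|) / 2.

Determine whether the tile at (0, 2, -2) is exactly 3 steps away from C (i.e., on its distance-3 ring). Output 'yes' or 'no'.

|px - cx| = |0 - 1| = 1
|py - cy| = |2 - (-1)| = 3
|pz - cz| = |-2 - 0| = 2
distance = (1+3+2)/2 = 6/2 = 3
radius = 3; distance == radius -> yes

Answer: yes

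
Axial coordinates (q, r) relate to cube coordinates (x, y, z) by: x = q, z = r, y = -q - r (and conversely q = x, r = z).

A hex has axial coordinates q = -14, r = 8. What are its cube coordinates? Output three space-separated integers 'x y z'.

Answer: -14 6 8

Derivation:
x = q = -14
z = r = 8
y = -x - z = -(-14) - (8) = 6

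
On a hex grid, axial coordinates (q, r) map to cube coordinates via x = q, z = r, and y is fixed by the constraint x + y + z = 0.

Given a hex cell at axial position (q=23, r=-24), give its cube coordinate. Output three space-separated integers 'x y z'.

x = q = 23
z = r = -24
y = -x - z = -(23) - (-24) = 1

Answer: 23 1 -24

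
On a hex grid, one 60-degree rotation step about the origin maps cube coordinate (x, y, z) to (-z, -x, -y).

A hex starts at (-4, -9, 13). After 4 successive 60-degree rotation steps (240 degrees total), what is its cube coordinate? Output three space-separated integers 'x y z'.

Start: (-4, -9, 13)
Step 1: (-4, -9, 13) -> (-(13), -(-4), -(-9)) = (-13, 4, 9)
Step 2: (-13, 4, 9) -> (-(9), -(-13), -(4)) = (-9, 13, -4)
Step 3: (-9, 13, -4) -> (-(-4), -(-9), -(13)) = (4, 9, -13)
Step 4: (4, 9, -13) -> (-(-13), -(4), -(9)) = (13, -4, -9)

Answer: 13 -4 -9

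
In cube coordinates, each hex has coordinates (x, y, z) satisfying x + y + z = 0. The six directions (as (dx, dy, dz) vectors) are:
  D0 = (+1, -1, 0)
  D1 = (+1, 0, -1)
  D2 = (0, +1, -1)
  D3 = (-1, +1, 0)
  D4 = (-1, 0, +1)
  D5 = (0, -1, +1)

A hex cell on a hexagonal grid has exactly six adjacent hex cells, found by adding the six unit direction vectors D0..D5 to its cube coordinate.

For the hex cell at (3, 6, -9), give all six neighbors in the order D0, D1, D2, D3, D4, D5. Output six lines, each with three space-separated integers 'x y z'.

Center: (3, 6, -9). Add each direction:
  D0: (3, 6, -9) + (1, -1, 0) = (4, 5, -9)
  D1: (3, 6, -9) + (1, 0, -1) = (4, 6, -10)
  D2: (3, 6, -9) + (0, 1, -1) = (3, 7, -10)
  D3: (3, 6, -9) + (-1, 1, 0) = (2, 7, -9)
  D4: (3, 6, -9) + (-1, 0, 1) = (2, 6, -8)
  D5: (3, 6, -9) + (0, -1, 1) = (3, 5, -8)

Answer: 4 5 -9
4 6 -10
3 7 -10
2 7 -9
2 6 -8
3 5 -8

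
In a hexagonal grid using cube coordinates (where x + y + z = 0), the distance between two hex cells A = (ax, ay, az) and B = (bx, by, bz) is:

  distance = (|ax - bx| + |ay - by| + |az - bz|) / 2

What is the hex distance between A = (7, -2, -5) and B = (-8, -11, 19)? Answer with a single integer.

|ax - bx| = |7 - (-8)| = 15
|ay - by| = |-2 - (-11)| = 9
|az - bz| = |-5 - 19| = 24
distance = (15 + 9 + 24) / 2 = 48 / 2 = 24

Answer: 24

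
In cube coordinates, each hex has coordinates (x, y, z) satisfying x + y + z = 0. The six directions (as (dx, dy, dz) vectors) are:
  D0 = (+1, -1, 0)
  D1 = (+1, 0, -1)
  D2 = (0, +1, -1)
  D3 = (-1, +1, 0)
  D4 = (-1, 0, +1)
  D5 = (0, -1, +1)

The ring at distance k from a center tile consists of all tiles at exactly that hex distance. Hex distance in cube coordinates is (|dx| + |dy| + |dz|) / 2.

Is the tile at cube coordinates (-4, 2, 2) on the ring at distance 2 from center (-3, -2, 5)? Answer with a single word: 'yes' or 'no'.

Answer: no

Derivation:
|px - cx| = |-4 - (-3)| = 1
|py - cy| = |2 - (-2)| = 4
|pz - cz| = |2 - 5| = 3
distance = (1+4+3)/2 = 8/2 = 4
radius = 2; distance != radius -> no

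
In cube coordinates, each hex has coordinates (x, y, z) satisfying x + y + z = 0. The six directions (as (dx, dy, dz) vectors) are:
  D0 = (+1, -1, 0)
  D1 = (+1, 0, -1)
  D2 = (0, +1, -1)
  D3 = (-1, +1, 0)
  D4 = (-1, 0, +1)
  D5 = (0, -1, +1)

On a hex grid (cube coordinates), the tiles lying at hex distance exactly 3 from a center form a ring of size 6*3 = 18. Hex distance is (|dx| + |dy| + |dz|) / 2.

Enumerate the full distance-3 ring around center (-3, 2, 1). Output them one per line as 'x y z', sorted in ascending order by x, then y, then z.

Walk ring at distance 3 from (-3, 2, 1):
Start at center + D4*3 = (-6, 2, 4)
  hex 0: (-6, 2, 4)
  hex 1: (-5, 1, 4)
  hex 2: (-4, 0, 4)
  hex 3: (-3, -1, 4)
  hex 4: (-2, -1, 3)
  hex 5: (-1, -1, 2)
  hex 6: (0, -1, 1)
  hex 7: (0, 0, 0)
  hex 8: (0, 1, -1)
  hex 9: (0, 2, -2)
  hex 10: (-1, 3, -2)
  hex 11: (-2, 4, -2)
  hex 12: (-3, 5, -2)
  hex 13: (-4, 5, -1)
  hex 14: (-5, 5, 0)
  hex 15: (-6, 5, 1)
  hex 16: (-6, 4, 2)
  hex 17: (-6, 3, 3)
Sorted: 18 hexes.

Answer: -6 2 4
-6 3 3
-6 4 2
-6 5 1
-5 1 4
-5 5 0
-4 0 4
-4 5 -1
-3 -1 4
-3 5 -2
-2 -1 3
-2 4 -2
-1 -1 2
-1 3 -2
0 -1 1
0 0 0
0 1 -1
0 2 -2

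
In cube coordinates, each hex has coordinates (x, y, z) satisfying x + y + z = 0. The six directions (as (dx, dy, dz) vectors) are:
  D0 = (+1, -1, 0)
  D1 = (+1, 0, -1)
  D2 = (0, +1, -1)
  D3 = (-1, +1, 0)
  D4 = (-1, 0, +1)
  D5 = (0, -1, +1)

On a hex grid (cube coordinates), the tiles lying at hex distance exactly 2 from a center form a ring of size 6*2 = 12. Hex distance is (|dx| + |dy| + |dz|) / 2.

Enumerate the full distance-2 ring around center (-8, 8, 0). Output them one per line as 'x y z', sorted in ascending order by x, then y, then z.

Answer: -10 8 2
-10 9 1
-10 10 0
-9 7 2
-9 10 -1
-8 6 2
-8 10 -2
-7 6 1
-7 9 -2
-6 6 0
-6 7 -1
-6 8 -2

Derivation:
Walk ring at distance 2 from (-8, 8, 0):
Start at center + D4*2 = (-10, 8, 2)
  hex 0: (-10, 8, 2)
  hex 1: (-9, 7, 2)
  hex 2: (-8, 6, 2)
  hex 3: (-7, 6, 1)
  hex 4: (-6, 6, 0)
  hex 5: (-6, 7, -1)
  hex 6: (-6, 8, -2)
  hex 7: (-7, 9, -2)
  hex 8: (-8, 10, -2)
  hex 9: (-9, 10, -1)
  hex 10: (-10, 10, 0)
  hex 11: (-10, 9, 1)
Sorted: 12 hexes.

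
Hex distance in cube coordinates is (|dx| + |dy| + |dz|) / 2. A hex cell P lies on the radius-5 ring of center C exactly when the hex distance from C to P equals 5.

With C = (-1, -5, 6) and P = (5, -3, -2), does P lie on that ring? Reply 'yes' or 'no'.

Answer: no

Derivation:
|px - cx| = |5 - (-1)| = 6
|py - cy| = |-3 - (-5)| = 2
|pz - cz| = |-2 - 6| = 8
distance = (6+2+8)/2 = 16/2 = 8
radius = 5; distance != radius -> no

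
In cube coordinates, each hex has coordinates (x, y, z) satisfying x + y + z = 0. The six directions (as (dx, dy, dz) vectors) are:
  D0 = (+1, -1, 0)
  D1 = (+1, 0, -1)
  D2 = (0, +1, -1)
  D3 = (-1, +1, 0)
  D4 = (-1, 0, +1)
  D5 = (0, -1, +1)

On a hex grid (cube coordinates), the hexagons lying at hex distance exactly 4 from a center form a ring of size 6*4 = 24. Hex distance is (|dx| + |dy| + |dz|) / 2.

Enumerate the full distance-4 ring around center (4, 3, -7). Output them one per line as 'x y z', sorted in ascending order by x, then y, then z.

Answer: 0 3 -3
0 4 -4
0 5 -5
0 6 -6
0 7 -7
1 2 -3
1 7 -8
2 1 -3
2 7 -9
3 0 -3
3 7 -10
4 -1 -3
4 7 -11
5 -1 -4
5 6 -11
6 -1 -5
6 5 -11
7 -1 -6
7 4 -11
8 -1 -7
8 0 -8
8 1 -9
8 2 -10
8 3 -11

Derivation:
Walk ring at distance 4 from (4, 3, -7):
Start at center + D4*4 = (0, 3, -3)
  hex 0: (0, 3, -3)
  hex 1: (1, 2, -3)
  hex 2: (2, 1, -3)
  hex 3: (3, 0, -3)
  hex 4: (4, -1, -3)
  hex 5: (5, -1, -4)
  hex 6: (6, -1, -5)
  hex 7: (7, -1, -6)
  hex 8: (8, -1, -7)
  hex 9: (8, 0, -8)
  hex 10: (8, 1, -9)
  hex 11: (8, 2, -10)
  hex 12: (8, 3, -11)
  hex 13: (7, 4, -11)
  hex 14: (6, 5, -11)
  hex 15: (5, 6, -11)
  hex 16: (4, 7, -11)
  hex 17: (3, 7, -10)
  hex 18: (2, 7, -9)
  hex 19: (1, 7, -8)
  hex 20: (0, 7, -7)
  hex 21: (0, 6, -6)
  hex 22: (0, 5, -5)
  hex 23: (0, 4, -4)
Sorted: 24 hexes.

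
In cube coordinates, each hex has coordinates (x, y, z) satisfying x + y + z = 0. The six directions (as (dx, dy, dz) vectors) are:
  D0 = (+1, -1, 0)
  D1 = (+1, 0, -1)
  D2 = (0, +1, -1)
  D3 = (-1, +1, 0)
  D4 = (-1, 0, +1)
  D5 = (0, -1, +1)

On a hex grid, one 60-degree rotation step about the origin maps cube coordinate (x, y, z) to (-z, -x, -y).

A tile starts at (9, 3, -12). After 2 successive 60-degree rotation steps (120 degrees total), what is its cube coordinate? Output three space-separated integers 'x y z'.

Start: (9, 3, -12)
Step 1: (9, 3, -12) -> (-(-12), -(9), -(3)) = (12, -9, -3)
Step 2: (12, -9, -3) -> (-(-3), -(12), -(-9)) = (3, -12, 9)

Answer: 3 -12 9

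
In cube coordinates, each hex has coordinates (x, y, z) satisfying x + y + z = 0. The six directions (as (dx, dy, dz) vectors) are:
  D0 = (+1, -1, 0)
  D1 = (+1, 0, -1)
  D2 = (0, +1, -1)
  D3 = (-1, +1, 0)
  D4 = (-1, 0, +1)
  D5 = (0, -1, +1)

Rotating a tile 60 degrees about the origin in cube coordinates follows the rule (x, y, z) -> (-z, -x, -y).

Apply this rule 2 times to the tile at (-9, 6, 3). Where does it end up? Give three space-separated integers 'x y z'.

Answer: 6 3 -9

Derivation:
Start: (-9, 6, 3)
Step 1: (-9, 6, 3) -> (-(3), -(-9), -(6)) = (-3, 9, -6)
Step 2: (-3, 9, -6) -> (-(-6), -(-3), -(9)) = (6, 3, -9)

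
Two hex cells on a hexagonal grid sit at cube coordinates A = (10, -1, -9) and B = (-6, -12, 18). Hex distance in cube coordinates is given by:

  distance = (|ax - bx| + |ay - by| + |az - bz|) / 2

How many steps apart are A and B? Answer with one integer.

Answer: 27

Derivation:
|ax - bx| = |10 - (-6)| = 16
|ay - by| = |-1 - (-12)| = 11
|az - bz| = |-9 - 18| = 27
distance = (16 + 11 + 27) / 2 = 54 / 2 = 27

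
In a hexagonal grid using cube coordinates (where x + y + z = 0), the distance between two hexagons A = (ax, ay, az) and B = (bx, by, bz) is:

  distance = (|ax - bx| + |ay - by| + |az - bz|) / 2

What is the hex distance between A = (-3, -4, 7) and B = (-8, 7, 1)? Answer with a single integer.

|ax - bx| = |-3 - (-8)| = 5
|ay - by| = |-4 - 7| = 11
|az - bz| = |7 - 1| = 6
distance = (5 + 11 + 6) / 2 = 22 / 2 = 11

Answer: 11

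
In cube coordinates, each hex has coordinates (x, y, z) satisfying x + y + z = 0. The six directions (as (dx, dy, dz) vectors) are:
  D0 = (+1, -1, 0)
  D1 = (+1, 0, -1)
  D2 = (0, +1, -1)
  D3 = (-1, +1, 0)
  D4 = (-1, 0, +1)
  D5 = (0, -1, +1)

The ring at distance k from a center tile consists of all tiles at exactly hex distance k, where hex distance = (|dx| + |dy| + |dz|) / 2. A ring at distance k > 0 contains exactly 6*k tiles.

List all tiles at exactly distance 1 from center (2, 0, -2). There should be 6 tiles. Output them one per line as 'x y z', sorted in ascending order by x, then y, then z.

Answer: 1 0 -1
1 1 -2
2 -1 -1
2 1 -3
3 -1 -2
3 0 -3

Derivation:
Walk ring at distance 1 from (2, 0, -2):
Start at center + D4*1 = (1, 0, -1)
  hex 0: (1, 0, -1)
  hex 1: (2, -1, -1)
  hex 2: (3, -1, -2)
  hex 3: (3, 0, -3)
  hex 4: (2, 1, -3)
  hex 5: (1, 1, -2)
Sorted: 6 hexes.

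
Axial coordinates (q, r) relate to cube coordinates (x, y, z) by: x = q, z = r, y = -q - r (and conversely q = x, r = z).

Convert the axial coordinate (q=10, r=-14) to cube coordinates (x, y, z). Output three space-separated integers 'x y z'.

Answer: 10 4 -14

Derivation:
x = q = 10
z = r = -14
y = -x - z = -(10) - (-14) = 4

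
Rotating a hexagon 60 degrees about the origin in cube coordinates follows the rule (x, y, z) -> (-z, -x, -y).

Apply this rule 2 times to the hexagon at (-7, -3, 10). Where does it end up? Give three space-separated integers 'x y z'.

Start: (-7, -3, 10)
Step 1: (-7, -3, 10) -> (-(10), -(-7), -(-3)) = (-10, 7, 3)
Step 2: (-10, 7, 3) -> (-(3), -(-10), -(7)) = (-3, 10, -7)

Answer: -3 10 -7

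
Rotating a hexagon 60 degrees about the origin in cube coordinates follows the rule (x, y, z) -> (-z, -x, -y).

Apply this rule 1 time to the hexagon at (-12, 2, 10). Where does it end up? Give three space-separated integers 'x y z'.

Start: (-12, 2, 10)
Step 1: (-12, 2, 10) -> (-(10), -(-12), -(2)) = (-10, 12, -2)

Answer: -10 12 -2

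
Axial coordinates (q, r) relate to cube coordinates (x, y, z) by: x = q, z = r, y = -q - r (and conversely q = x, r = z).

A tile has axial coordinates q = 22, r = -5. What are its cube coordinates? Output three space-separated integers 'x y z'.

x = q = 22
z = r = -5
y = -x - z = -(22) - (-5) = -17

Answer: 22 -17 -5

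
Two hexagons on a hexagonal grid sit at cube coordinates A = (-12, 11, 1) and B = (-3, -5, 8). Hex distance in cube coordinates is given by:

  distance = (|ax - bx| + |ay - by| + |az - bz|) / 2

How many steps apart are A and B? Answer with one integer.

|ax - bx| = |-12 - (-3)| = 9
|ay - by| = |11 - (-5)| = 16
|az - bz| = |1 - 8| = 7
distance = (9 + 16 + 7) / 2 = 32 / 2 = 16

Answer: 16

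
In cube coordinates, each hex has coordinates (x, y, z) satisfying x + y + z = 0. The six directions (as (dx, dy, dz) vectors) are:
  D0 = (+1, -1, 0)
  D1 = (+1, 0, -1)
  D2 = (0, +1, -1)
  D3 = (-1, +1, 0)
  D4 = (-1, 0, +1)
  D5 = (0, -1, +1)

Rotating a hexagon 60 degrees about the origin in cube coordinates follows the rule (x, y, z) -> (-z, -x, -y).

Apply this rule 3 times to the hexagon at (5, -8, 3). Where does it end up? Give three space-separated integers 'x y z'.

Answer: -5 8 -3

Derivation:
Start: (5, -8, 3)
Step 1: (5, -8, 3) -> (-(3), -(5), -(-8)) = (-3, -5, 8)
Step 2: (-3, -5, 8) -> (-(8), -(-3), -(-5)) = (-8, 3, 5)
Step 3: (-8, 3, 5) -> (-(5), -(-8), -(3)) = (-5, 8, -3)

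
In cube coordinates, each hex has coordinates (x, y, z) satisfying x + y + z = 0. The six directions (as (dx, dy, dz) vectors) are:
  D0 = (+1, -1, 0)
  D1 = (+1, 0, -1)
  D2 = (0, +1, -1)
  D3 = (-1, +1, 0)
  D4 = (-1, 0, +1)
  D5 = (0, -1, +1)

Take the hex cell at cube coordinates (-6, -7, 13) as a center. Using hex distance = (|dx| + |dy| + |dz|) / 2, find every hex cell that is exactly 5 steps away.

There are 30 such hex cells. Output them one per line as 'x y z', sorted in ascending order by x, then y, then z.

Walk ring at distance 5 from (-6, -7, 13):
Start at center + D4*5 = (-11, -7, 18)
  hex 0: (-11, -7, 18)
  hex 1: (-10, -8, 18)
  hex 2: (-9, -9, 18)
  hex 3: (-8, -10, 18)
  hex 4: (-7, -11, 18)
  hex 5: (-6, -12, 18)
  hex 6: (-5, -12, 17)
  hex 7: (-4, -12, 16)
  hex 8: (-3, -12, 15)
  hex 9: (-2, -12, 14)
  hex 10: (-1, -12, 13)
  hex 11: (-1, -11, 12)
  hex 12: (-1, -10, 11)
  hex 13: (-1, -9, 10)
  hex 14: (-1, -8, 9)
  hex 15: (-1, -7, 8)
  hex 16: (-2, -6, 8)
  hex 17: (-3, -5, 8)
  hex 18: (-4, -4, 8)
  hex 19: (-5, -3, 8)
  hex 20: (-6, -2, 8)
  hex 21: (-7, -2, 9)
  hex 22: (-8, -2, 10)
  hex 23: (-9, -2, 11)
  hex 24: (-10, -2, 12)
  hex 25: (-11, -2, 13)
  hex 26: (-11, -3, 14)
  hex 27: (-11, -4, 15)
  hex 28: (-11, -5, 16)
  hex 29: (-11, -6, 17)
Sorted: 30 hexes.

Answer: -11 -7 18
-11 -6 17
-11 -5 16
-11 -4 15
-11 -3 14
-11 -2 13
-10 -8 18
-10 -2 12
-9 -9 18
-9 -2 11
-8 -10 18
-8 -2 10
-7 -11 18
-7 -2 9
-6 -12 18
-6 -2 8
-5 -12 17
-5 -3 8
-4 -12 16
-4 -4 8
-3 -12 15
-3 -5 8
-2 -12 14
-2 -6 8
-1 -12 13
-1 -11 12
-1 -10 11
-1 -9 10
-1 -8 9
-1 -7 8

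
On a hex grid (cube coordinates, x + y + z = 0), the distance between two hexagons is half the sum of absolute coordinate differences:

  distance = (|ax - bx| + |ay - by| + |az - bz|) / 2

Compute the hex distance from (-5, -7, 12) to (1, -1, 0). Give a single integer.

|ax - bx| = |-5 - 1| = 6
|ay - by| = |-7 - (-1)| = 6
|az - bz| = |12 - 0| = 12
distance = (6 + 6 + 12) / 2 = 24 / 2 = 12

Answer: 12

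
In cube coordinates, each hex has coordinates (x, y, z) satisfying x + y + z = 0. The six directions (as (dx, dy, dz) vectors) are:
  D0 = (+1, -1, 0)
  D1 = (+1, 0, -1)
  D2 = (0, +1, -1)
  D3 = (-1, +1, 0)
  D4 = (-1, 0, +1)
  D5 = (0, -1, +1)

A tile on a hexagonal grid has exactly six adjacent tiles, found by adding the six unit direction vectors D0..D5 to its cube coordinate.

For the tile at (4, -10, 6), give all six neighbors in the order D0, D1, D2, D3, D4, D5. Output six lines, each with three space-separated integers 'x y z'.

Center: (4, -10, 6). Add each direction:
  D0: (4, -10, 6) + (1, -1, 0) = (5, -11, 6)
  D1: (4, -10, 6) + (1, 0, -1) = (5, -10, 5)
  D2: (4, -10, 6) + (0, 1, -1) = (4, -9, 5)
  D3: (4, -10, 6) + (-1, 1, 0) = (3, -9, 6)
  D4: (4, -10, 6) + (-1, 0, 1) = (3, -10, 7)
  D5: (4, -10, 6) + (0, -1, 1) = (4, -11, 7)

Answer: 5 -11 6
5 -10 5
4 -9 5
3 -9 6
3 -10 7
4 -11 7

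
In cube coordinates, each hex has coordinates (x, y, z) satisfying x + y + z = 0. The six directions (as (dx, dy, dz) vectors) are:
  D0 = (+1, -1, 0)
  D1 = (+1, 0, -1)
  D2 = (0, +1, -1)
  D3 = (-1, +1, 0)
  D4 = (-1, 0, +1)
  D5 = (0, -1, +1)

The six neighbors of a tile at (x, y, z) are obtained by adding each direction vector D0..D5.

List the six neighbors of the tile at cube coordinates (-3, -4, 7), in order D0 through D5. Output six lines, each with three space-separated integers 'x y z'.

Answer: -2 -5 7
-2 -4 6
-3 -3 6
-4 -3 7
-4 -4 8
-3 -5 8

Derivation:
Center: (-3, -4, 7). Add each direction:
  D0: (-3, -4, 7) + (1, -1, 0) = (-2, -5, 7)
  D1: (-3, -4, 7) + (1, 0, -1) = (-2, -4, 6)
  D2: (-3, -4, 7) + (0, 1, -1) = (-3, -3, 6)
  D3: (-3, -4, 7) + (-1, 1, 0) = (-4, -3, 7)
  D4: (-3, -4, 7) + (-1, 0, 1) = (-4, -4, 8)
  D5: (-3, -4, 7) + (0, -1, 1) = (-3, -5, 8)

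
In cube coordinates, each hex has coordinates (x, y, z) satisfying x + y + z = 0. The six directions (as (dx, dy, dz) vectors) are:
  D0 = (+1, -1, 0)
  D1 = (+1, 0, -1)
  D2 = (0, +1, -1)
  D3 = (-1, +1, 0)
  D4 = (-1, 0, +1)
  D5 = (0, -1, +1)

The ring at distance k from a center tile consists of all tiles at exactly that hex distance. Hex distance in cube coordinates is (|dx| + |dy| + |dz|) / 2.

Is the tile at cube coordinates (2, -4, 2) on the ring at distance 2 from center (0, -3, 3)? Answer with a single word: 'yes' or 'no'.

Answer: yes

Derivation:
|px - cx| = |2 - 0| = 2
|py - cy| = |-4 - (-3)| = 1
|pz - cz| = |2 - 3| = 1
distance = (2+1+1)/2 = 4/2 = 2
radius = 2; distance == radius -> yes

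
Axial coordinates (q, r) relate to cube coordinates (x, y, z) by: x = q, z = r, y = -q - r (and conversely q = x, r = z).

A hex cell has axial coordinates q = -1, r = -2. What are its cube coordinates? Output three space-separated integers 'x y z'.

x = q = -1
z = r = -2
y = -x - z = -(-1) - (-2) = 3

Answer: -1 3 -2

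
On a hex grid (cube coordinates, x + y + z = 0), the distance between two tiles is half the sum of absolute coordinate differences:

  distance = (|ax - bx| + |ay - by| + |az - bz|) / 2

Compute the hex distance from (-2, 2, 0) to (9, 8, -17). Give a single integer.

Answer: 17

Derivation:
|ax - bx| = |-2 - 9| = 11
|ay - by| = |2 - 8| = 6
|az - bz| = |0 - (-17)| = 17
distance = (11 + 6 + 17) / 2 = 34 / 2 = 17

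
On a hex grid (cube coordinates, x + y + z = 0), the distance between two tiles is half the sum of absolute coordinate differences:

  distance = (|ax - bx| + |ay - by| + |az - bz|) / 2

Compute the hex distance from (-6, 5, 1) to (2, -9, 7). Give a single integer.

|ax - bx| = |-6 - 2| = 8
|ay - by| = |5 - (-9)| = 14
|az - bz| = |1 - 7| = 6
distance = (8 + 14 + 6) / 2 = 28 / 2 = 14

Answer: 14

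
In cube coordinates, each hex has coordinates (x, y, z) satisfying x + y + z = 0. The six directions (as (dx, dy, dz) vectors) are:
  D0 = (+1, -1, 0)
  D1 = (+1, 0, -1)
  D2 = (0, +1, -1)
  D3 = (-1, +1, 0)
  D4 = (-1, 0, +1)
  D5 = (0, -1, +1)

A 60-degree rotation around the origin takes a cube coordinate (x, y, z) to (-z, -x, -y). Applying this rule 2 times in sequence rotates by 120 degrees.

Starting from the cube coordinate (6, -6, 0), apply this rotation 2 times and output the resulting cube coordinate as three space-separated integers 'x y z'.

Start: (6, -6, 0)
Step 1: (6, -6, 0) -> (-(0), -(6), -(-6)) = (0, -6, 6)
Step 2: (0, -6, 6) -> (-(6), -(0), -(-6)) = (-6, 0, 6)

Answer: -6 0 6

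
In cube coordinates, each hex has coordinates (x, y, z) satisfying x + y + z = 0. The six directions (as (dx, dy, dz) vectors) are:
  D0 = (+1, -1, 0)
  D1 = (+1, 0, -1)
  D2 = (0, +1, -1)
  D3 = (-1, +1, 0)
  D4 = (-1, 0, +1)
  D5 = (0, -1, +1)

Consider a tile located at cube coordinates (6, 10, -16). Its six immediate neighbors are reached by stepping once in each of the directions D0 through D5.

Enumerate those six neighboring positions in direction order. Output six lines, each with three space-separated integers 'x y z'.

Center: (6, 10, -16). Add each direction:
  D0: (6, 10, -16) + (1, -1, 0) = (7, 9, -16)
  D1: (6, 10, -16) + (1, 0, -1) = (7, 10, -17)
  D2: (6, 10, -16) + (0, 1, -1) = (6, 11, -17)
  D3: (6, 10, -16) + (-1, 1, 0) = (5, 11, -16)
  D4: (6, 10, -16) + (-1, 0, 1) = (5, 10, -15)
  D5: (6, 10, -16) + (0, -1, 1) = (6, 9, -15)

Answer: 7 9 -16
7 10 -17
6 11 -17
5 11 -16
5 10 -15
6 9 -15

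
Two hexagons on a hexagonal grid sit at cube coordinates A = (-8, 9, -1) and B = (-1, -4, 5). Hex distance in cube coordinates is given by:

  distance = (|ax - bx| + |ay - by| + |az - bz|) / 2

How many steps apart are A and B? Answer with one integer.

|ax - bx| = |-8 - (-1)| = 7
|ay - by| = |9 - (-4)| = 13
|az - bz| = |-1 - 5| = 6
distance = (7 + 13 + 6) / 2 = 26 / 2 = 13

Answer: 13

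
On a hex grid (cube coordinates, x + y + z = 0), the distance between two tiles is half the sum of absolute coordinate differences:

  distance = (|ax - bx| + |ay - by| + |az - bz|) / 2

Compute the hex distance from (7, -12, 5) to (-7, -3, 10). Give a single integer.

|ax - bx| = |7 - (-7)| = 14
|ay - by| = |-12 - (-3)| = 9
|az - bz| = |5 - 10| = 5
distance = (14 + 9 + 5) / 2 = 28 / 2 = 14

Answer: 14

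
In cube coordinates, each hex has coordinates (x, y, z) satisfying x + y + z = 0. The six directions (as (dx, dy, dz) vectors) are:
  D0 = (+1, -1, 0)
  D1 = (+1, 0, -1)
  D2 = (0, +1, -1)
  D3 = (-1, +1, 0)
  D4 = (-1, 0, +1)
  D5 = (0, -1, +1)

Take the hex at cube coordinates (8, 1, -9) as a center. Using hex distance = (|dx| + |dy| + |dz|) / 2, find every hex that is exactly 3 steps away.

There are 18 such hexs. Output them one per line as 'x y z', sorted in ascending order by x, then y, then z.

Answer: 5 1 -6
5 2 -7
5 3 -8
5 4 -9
6 0 -6
6 4 -10
7 -1 -6
7 4 -11
8 -2 -6
8 4 -12
9 -2 -7
9 3 -12
10 -2 -8
10 2 -12
11 -2 -9
11 -1 -10
11 0 -11
11 1 -12

Derivation:
Walk ring at distance 3 from (8, 1, -9):
Start at center + D4*3 = (5, 1, -6)
  hex 0: (5, 1, -6)
  hex 1: (6, 0, -6)
  hex 2: (7, -1, -6)
  hex 3: (8, -2, -6)
  hex 4: (9, -2, -7)
  hex 5: (10, -2, -8)
  hex 6: (11, -2, -9)
  hex 7: (11, -1, -10)
  hex 8: (11, 0, -11)
  hex 9: (11, 1, -12)
  hex 10: (10, 2, -12)
  hex 11: (9, 3, -12)
  hex 12: (8, 4, -12)
  hex 13: (7, 4, -11)
  hex 14: (6, 4, -10)
  hex 15: (5, 4, -9)
  hex 16: (5, 3, -8)
  hex 17: (5, 2, -7)
Sorted: 18 hexes.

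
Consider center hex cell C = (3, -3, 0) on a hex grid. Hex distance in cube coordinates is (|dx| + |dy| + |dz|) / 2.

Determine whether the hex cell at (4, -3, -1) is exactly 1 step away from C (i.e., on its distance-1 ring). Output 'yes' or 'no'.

|px - cx| = |4 - 3| = 1
|py - cy| = |-3 - (-3)| = 0
|pz - cz| = |-1 - 0| = 1
distance = (1+0+1)/2 = 2/2 = 1
radius = 1; distance == radius -> yes

Answer: yes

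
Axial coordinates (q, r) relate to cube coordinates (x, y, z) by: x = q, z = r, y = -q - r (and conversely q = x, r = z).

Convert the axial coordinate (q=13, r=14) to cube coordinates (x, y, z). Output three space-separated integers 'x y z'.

Answer: 13 -27 14

Derivation:
x = q = 13
z = r = 14
y = -x - z = -(13) - (14) = -27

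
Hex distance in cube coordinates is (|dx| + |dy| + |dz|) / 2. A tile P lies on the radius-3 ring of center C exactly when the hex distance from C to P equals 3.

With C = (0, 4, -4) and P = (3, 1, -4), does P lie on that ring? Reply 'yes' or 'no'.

|px - cx| = |3 - 0| = 3
|py - cy| = |1 - 4| = 3
|pz - cz| = |-4 - (-4)| = 0
distance = (3+3+0)/2 = 6/2 = 3
radius = 3; distance == radius -> yes

Answer: yes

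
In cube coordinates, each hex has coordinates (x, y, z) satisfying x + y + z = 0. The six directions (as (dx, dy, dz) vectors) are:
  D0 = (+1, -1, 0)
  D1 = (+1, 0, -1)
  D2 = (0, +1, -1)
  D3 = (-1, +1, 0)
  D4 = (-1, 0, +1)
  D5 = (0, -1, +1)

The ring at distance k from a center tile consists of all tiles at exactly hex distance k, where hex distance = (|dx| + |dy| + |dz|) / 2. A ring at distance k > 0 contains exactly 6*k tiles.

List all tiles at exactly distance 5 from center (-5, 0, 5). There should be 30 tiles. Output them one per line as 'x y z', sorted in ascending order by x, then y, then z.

Answer: -10 0 10
-10 1 9
-10 2 8
-10 3 7
-10 4 6
-10 5 5
-9 -1 10
-9 5 4
-8 -2 10
-8 5 3
-7 -3 10
-7 5 2
-6 -4 10
-6 5 1
-5 -5 10
-5 5 0
-4 -5 9
-4 4 0
-3 -5 8
-3 3 0
-2 -5 7
-2 2 0
-1 -5 6
-1 1 0
0 -5 5
0 -4 4
0 -3 3
0 -2 2
0 -1 1
0 0 0

Derivation:
Walk ring at distance 5 from (-5, 0, 5):
Start at center + D4*5 = (-10, 0, 10)
  hex 0: (-10, 0, 10)
  hex 1: (-9, -1, 10)
  hex 2: (-8, -2, 10)
  hex 3: (-7, -3, 10)
  hex 4: (-6, -4, 10)
  hex 5: (-5, -5, 10)
  hex 6: (-4, -5, 9)
  hex 7: (-3, -5, 8)
  hex 8: (-2, -5, 7)
  hex 9: (-1, -5, 6)
  hex 10: (0, -5, 5)
  hex 11: (0, -4, 4)
  hex 12: (0, -3, 3)
  hex 13: (0, -2, 2)
  hex 14: (0, -1, 1)
  hex 15: (0, 0, 0)
  hex 16: (-1, 1, 0)
  hex 17: (-2, 2, 0)
  hex 18: (-3, 3, 0)
  hex 19: (-4, 4, 0)
  hex 20: (-5, 5, 0)
  hex 21: (-6, 5, 1)
  hex 22: (-7, 5, 2)
  hex 23: (-8, 5, 3)
  hex 24: (-9, 5, 4)
  hex 25: (-10, 5, 5)
  hex 26: (-10, 4, 6)
  hex 27: (-10, 3, 7)
  hex 28: (-10, 2, 8)
  hex 29: (-10, 1, 9)
Sorted: 30 hexes.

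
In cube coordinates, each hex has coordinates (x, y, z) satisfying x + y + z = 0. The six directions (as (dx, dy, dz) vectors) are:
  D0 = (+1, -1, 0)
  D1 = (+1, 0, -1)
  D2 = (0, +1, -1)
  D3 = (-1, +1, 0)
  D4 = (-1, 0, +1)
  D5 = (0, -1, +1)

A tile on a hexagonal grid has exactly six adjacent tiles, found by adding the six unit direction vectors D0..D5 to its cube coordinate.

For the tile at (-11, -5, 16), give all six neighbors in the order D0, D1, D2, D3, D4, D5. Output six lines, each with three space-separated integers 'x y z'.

Center: (-11, -5, 16). Add each direction:
  D0: (-11, -5, 16) + (1, -1, 0) = (-10, -6, 16)
  D1: (-11, -5, 16) + (1, 0, -1) = (-10, -5, 15)
  D2: (-11, -5, 16) + (0, 1, -1) = (-11, -4, 15)
  D3: (-11, -5, 16) + (-1, 1, 0) = (-12, -4, 16)
  D4: (-11, -5, 16) + (-1, 0, 1) = (-12, -5, 17)
  D5: (-11, -5, 16) + (0, -1, 1) = (-11, -6, 17)

Answer: -10 -6 16
-10 -5 15
-11 -4 15
-12 -4 16
-12 -5 17
-11 -6 17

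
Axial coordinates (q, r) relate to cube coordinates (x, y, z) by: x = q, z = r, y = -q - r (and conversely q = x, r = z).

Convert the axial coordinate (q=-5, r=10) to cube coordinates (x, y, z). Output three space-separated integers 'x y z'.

Answer: -5 -5 10

Derivation:
x = q = -5
z = r = 10
y = -x - z = -(-5) - (10) = -5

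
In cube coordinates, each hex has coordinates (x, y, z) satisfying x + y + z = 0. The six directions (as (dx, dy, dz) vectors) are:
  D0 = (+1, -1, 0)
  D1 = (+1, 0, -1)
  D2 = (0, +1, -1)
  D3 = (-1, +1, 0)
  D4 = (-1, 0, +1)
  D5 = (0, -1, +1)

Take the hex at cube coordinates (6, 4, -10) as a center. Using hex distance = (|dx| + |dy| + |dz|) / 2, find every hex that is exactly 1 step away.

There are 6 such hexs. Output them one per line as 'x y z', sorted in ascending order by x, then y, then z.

Answer: 5 4 -9
5 5 -10
6 3 -9
6 5 -11
7 3 -10
7 4 -11

Derivation:
Walk ring at distance 1 from (6, 4, -10):
Start at center + D4*1 = (5, 4, -9)
  hex 0: (5, 4, -9)
  hex 1: (6, 3, -9)
  hex 2: (7, 3, -10)
  hex 3: (7, 4, -11)
  hex 4: (6, 5, -11)
  hex 5: (5, 5, -10)
Sorted: 6 hexes.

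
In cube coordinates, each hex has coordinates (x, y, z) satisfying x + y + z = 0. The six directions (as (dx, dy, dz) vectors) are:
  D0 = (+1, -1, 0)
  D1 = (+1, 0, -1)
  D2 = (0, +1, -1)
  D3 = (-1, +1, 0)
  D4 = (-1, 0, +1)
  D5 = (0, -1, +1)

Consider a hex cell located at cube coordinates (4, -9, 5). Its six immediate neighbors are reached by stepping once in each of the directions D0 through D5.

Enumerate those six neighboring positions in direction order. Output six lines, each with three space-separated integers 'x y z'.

Center: (4, -9, 5). Add each direction:
  D0: (4, -9, 5) + (1, -1, 0) = (5, -10, 5)
  D1: (4, -9, 5) + (1, 0, -1) = (5, -9, 4)
  D2: (4, -9, 5) + (0, 1, -1) = (4, -8, 4)
  D3: (4, -9, 5) + (-1, 1, 0) = (3, -8, 5)
  D4: (4, -9, 5) + (-1, 0, 1) = (3, -9, 6)
  D5: (4, -9, 5) + (0, -1, 1) = (4, -10, 6)

Answer: 5 -10 5
5 -9 4
4 -8 4
3 -8 5
3 -9 6
4 -10 6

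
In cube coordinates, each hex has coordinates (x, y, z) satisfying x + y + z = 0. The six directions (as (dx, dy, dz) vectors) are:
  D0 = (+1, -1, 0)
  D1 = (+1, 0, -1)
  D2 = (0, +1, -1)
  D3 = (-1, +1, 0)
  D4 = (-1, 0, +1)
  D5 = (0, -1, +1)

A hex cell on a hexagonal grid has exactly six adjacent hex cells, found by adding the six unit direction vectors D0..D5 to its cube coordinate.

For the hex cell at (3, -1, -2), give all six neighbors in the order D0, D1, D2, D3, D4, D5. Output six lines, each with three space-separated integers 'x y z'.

Answer: 4 -2 -2
4 -1 -3
3 0 -3
2 0 -2
2 -1 -1
3 -2 -1

Derivation:
Center: (3, -1, -2). Add each direction:
  D0: (3, -1, -2) + (1, -1, 0) = (4, -2, -2)
  D1: (3, -1, -2) + (1, 0, -1) = (4, -1, -3)
  D2: (3, -1, -2) + (0, 1, -1) = (3, 0, -3)
  D3: (3, -1, -2) + (-1, 1, 0) = (2, 0, -2)
  D4: (3, -1, -2) + (-1, 0, 1) = (2, -1, -1)
  D5: (3, -1, -2) + (0, -1, 1) = (3, -2, -1)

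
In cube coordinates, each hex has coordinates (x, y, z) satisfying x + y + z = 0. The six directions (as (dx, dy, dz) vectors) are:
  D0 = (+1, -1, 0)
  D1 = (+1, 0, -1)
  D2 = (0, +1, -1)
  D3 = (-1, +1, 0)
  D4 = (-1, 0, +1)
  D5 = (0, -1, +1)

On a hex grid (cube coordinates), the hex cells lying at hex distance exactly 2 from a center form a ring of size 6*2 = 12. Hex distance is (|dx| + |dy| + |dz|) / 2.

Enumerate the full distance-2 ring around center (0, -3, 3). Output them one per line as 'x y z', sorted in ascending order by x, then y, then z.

Walk ring at distance 2 from (0, -3, 3):
Start at center + D4*2 = (-2, -3, 5)
  hex 0: (-2, -3, 5)
  hex 1: (-1, -4, 5)
  hex 2: (0, -5, 5)
  hex 3: (1, -5, 4)
  hex 4: (2, -5, 3)
  hex 5: (2, -4, 2)
  hex 6: (2, -3, 1)
  hex 7: (1, -2, 1)
  hex 8: (0, -1, 1)
  hex 9: (-1, -1, 2)
  hex 10: (-2, -1, 3)
  hex 11: (-2, -2, 4)
Sorted: 12 hexes.

Answer: -2 -3 5
-2 -2 4
-2 -1 3
-1 -4 5
-1 -1 2
0 -5 5
0 -1 1
1 -5 4
1 -2 1
2 -5 3
2 -4 2
2 -3 1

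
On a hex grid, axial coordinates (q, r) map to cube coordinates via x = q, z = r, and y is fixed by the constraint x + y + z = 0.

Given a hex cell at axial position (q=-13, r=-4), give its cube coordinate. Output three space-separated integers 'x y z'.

Answer: -13 17 -4

Derivation:
x = q = -13
z = r = -4
y = -x - z = -(-13) - (-4) = 17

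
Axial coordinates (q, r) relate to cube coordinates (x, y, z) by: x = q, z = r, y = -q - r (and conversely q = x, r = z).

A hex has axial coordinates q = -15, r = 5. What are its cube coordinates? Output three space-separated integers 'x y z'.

x = q = -15
z = r = 5
y = -x - z = -(-15) - (5) = 10

Answer: -15 10 5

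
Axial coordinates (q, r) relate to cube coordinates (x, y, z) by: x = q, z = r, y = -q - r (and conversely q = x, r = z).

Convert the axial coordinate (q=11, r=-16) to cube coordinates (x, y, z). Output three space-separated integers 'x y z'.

Answer: 11 5 -16

Derivation:
x = q = 11
z = r = -16
y = -x - z = -(11) - (-16) = 5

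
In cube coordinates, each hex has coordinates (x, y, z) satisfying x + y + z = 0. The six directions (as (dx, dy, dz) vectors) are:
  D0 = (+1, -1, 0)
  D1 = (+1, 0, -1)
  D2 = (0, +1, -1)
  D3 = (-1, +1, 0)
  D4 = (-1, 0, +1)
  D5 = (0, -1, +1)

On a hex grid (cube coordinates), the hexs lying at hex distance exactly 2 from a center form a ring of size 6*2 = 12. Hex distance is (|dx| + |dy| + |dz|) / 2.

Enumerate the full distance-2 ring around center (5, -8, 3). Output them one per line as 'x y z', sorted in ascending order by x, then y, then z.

Walk ring at distance 2 from (5, -8, 3):
Start at center + D4*2 = (3, -8, 5)
  hex 0: (3, -8, 5)
  hex 1: (4, -9, 5)
  hex 2: (5, -10, 5)
  hex 3: (6, -10, 4)
  hex 4: (7, -10, 3)
  hex 5: (7, -9, 2)
  hex 6: (7, -8, 1)
  hex 7: (6, -7, 1)
  hex 8: (5, -6, 1)
  hex 9: (4, -6, 2)
  hex 10: (3, -6, 3)
  hex 11: (3, -7, 4)
Sorted: 12 hexes.

Answer: 3 -8 5
3 -7 4
3 -6 3
4 -9 5
4 -6 2
5 -10 5
5 -6 1
6 -10 4
6 -7 1
7 -10 3
7 -9 2
7 -8 1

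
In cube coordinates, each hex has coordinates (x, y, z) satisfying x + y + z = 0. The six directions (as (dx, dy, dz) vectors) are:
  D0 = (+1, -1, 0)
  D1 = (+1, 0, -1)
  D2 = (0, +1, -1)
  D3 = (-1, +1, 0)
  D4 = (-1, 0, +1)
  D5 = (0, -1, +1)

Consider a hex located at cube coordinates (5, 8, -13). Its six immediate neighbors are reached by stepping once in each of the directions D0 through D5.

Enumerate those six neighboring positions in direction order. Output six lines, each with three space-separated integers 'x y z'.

Center: (5, 8, -13). Add each direction:
  D0: (5, 8, -13) + (1, -1, 0) = (6, 7, -13)
  D1: (5, 8, -13) + (1, 0, -1) = (6, 8, -14)
  D2: (5, 8, -13) + (0, 1, -1) = (5, 9, -14)
  D3: (5, 8, -13) + (-1, 1, 0) = (4, 9, -13)
  D4: (5, 8, -13) + (-1, 0, 1) = (4, 8, -12)
  D5: (5, 8, -13) + (0, -1, 1) = (5, 7, -12)

Answer: 6 7 -13
6 8 -14
5 9 -14
4 9 -13
4 8 -12
5 7 -12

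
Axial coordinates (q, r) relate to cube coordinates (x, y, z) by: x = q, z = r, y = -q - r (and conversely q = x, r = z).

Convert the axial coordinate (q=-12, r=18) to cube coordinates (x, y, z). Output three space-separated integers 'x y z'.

Answer: -12 -6 18

Derivation:
x = q = -12
z = r = 18
y = -x - z = -(-12) - (18) = -6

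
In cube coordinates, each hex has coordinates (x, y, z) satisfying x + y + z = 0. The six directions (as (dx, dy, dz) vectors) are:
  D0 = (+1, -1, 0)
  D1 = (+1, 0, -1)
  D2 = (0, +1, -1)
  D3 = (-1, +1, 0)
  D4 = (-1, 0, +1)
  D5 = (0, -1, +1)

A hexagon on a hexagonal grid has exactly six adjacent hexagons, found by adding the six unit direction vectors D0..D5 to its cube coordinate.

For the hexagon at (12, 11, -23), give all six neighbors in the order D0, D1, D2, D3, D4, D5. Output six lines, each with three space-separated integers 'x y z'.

Answer: 13 10 -23
13 11 -24
12 12 -24
11 12 -23
11 11 -22
12 10 -22

Derivation:
Center: (12, 11, -23). Add each direction:
  D0: (12, 11, -23) + (1, -1, 0) = (13, 10, -23)
  D1: (12, 11, -23) + (1, 0, -1) = (13, 11, -24)
  D2: (12, 11, -23) + (0, 1, -1) = (12, 12, -24)
  D3: (12, 11, -23) + (-1, 1, 0) = (11, 12, -23)
  D4: (12, 11, -23) + (-1, 0, 1) = (11, 11, -22)
  D5: (12, 11, -23) + (0, -1, 1) = (12, 10, -22)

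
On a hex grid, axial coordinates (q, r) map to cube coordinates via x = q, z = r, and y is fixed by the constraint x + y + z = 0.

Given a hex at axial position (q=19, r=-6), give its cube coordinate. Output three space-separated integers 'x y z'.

x = q = 19
z = r = -6
y = -x - z = -(19) - (-6) = -13

Answer: 19 -13 -6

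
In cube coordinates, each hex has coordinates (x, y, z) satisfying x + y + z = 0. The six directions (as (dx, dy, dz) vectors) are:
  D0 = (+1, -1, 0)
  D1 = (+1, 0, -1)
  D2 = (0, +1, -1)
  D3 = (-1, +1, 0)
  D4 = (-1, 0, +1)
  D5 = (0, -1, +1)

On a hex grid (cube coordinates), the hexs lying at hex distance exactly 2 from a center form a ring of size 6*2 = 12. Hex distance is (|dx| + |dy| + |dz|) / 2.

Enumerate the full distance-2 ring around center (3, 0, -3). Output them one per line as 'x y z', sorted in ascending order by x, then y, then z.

Answer: 1 0 -1
1 1 -2
1 2 -3
2 -1 -1
2 2 -4
3 -2 -1
3 2 -5
4 -2 -2
4 1 -5
5 -2 -3
5 -1 -4
5 0 -5

Derivation:
Walk ring at distance 2 from (3, 0, -3):
Start at center + D4*2 = (1, 0, -1)
  hex 0: (1, 0, -1)
  hex 1: (2, -1, -1)
  hex 2: (3, -2, -1)
  hex 3: (4, -2, -2)
  hex 4: (5, -2, -3)
  hex 5: (5, -1, -4)
  hex 6: (5, 0, -5)
  hex 7: (4, 1, -5)
  hex 8: (3, 2, -5)
  hex 9: (2, 2, -4)
  hex 10: (1, 2, -3)
  hex 11: (1, 1, -2)
Sorted: 12 hexes.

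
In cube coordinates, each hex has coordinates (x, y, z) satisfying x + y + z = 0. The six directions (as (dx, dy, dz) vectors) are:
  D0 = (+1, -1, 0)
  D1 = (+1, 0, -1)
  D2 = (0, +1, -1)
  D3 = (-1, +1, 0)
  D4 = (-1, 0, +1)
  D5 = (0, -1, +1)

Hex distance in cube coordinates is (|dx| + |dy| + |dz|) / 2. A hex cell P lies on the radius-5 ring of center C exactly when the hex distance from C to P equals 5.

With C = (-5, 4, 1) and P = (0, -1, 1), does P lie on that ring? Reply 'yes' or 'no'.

|px - cx| = |0 - (-5)| = 5
|py - cy| = |-1 - 4| = 5
|pz - cz| = |1 - 1| = 0
distance = (5+5+0)/2 = 10/2 = 5
radius = 5; distance == radius -> yes

Answer: yes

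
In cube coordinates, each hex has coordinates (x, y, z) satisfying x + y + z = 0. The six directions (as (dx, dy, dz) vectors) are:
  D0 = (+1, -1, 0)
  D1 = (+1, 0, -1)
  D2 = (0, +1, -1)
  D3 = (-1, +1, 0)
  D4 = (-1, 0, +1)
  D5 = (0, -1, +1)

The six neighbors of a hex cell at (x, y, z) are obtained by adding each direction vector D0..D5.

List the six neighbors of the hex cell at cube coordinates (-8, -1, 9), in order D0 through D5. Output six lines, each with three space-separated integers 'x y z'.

Answer: -7 -2 9
-7 -1 8
-8 0 8
-9 0 9
-9 -1 10
-8 -2 10

Derivation:
Center: (-8, -1, 9). Add each direction:
  D0: (-8, -1, 9) + (1, -1, 0) = (-7, -2, 9)
  D1: (-8, -1, 9) + (1, 0, -1) = (-7, -1, 8)
  D2: (-8, -1, 9) + (0, 1, -1) = (-8, 0, 8)
  D3: (-8, -1, 9) + (-1, 1, 0) = (-9, 0, 9)
  D4: (-8, -1, 9) + (-1, 0, 1) = (-9, -1, 10)
  D5: (-8, -1, 9) + (0, -1, 1) = (-8, -2, 10)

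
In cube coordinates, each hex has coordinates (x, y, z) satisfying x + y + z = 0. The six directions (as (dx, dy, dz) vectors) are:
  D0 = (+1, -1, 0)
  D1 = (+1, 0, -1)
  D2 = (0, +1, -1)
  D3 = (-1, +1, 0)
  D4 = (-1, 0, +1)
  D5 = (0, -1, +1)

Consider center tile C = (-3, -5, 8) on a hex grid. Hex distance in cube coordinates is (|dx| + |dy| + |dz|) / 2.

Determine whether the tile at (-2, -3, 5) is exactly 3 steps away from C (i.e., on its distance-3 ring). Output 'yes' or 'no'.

Answer: yes

Derivation:
|px - cx| = |-2 - (-3)| = 1
|py - cy| = |-3 - (-5)| = 2
|pz - cz| = |5 - 8| = 3
distance = (1+2+3)/2 = 6/2 = 3
radius = 3; distance == radius -> yes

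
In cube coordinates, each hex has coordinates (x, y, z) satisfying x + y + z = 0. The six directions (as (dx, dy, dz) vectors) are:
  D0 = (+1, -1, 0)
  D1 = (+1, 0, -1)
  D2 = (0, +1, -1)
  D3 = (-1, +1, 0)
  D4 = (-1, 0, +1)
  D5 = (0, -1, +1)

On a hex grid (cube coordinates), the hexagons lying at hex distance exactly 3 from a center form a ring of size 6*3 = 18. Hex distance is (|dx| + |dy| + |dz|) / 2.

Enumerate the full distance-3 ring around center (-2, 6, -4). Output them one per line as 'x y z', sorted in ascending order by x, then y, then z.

Walk ring at distance 3 from (-2, 6, -4):
Start at center + D4*3 = (-5, 6, -1)
  hex 0: (-5, 6, -1)
  hex 1: (-4, 5, -1)
  hex 2: (-3, 4, -1)
  hex 3: (-2, 3, -1)
  hex 4: (-1, 3, -2)
  hex 5: (0, 3, -3)
  hex 6: (1, 3, -4)
  hex 7: (1, 4, -5)
  hex 8: (1, 5, -6)
  hex 9: (1, 6, -7)
  hex 10: (0, 7, -7)
  hex 11: (-1, 8, -7)
  hex 12: (-2, 9, -7)
  hex 13: (-3, 9, -6)
  hex 14: (-4, 9, -5)
  hex 15: (-5, 9, -4)
  hex 16: (-5, 8, -3)
  hex 17: (-5, 7, -2)
Sorted: 18 hexes.

Answer: -5 6 -1
-5 7 -2
-5 8 -3
-5 9 -4
-4 5 -1
-4 9 -5
-3 4 -1
-3 9 -6
-2 3 -1
-2 9 -7
-1 3 -2
-1 8 -7
0 3 -3
0 7 -7
1 3 -4
1 4 -5
1 5 -6
1 6 -7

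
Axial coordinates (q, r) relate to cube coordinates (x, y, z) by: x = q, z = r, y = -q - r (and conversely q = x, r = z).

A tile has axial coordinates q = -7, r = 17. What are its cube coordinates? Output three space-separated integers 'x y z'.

Answer: -7 -10 17

Derivation:
x = q = -7
z = r = 17
y = -x - z = -(-7) - (17) = -10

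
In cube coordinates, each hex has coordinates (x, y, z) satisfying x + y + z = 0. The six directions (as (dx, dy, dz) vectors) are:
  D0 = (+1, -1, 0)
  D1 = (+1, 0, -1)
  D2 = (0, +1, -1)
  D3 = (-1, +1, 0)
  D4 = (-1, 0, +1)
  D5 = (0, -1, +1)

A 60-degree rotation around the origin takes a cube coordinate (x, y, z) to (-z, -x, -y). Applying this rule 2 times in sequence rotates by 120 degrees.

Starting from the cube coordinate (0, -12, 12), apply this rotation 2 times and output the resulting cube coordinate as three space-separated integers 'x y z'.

Start: (0, -12, 12)
Step 1: (0, -12, 12) -> (-(12), -(0), -(-12)) = (-12, 0, 12)
Step 2: (-12, 0, 12) -> (-(12), -(-12), -(0)) = (-12, 12, 0)

Answer: -12 12 0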